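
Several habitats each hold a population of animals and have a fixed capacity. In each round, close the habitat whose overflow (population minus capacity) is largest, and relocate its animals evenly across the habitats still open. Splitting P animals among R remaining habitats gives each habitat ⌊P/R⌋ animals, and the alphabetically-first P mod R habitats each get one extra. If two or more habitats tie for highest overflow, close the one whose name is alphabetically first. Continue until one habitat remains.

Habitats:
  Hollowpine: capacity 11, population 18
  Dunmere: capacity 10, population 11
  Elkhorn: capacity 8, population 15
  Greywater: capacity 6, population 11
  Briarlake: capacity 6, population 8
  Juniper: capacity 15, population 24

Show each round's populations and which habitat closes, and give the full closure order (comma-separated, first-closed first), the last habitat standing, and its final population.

Closure order: Juniper, Elkhorn, Hollowpine, Greywater, Briarlake
Last habitat: Dunmere with 87 animals

Round 1: Briarlake=8 Dunmere=11 Elkhorn=15 Greywater=11 Hollowpine=18 Juniper=24 → close Juniper (overflow 9)
  24÷5 = 4 each, +1 to first 4
Round 2: Briarlake=13 Dunmere=16 Elkhorn=20 Greywater=16 Hollowpine=22 → close Elkhorn (overflow 12)
  20÷4 = 5 each, +1 to first 0
Round 3: Briarlake=18 Dunmere=21 Greywater=21 Hollowpine=27 → close Hollowpine (overflow 16)
  27÷3 = 9 each, +1 to first 0
Round 4: Briarlake=27 Dunmere=30 Greywater=30 → close Greywater (overflow 24)
  30÷2 = 15 each, +1 to first 0
Round 5: Briarlake=42 Dunmere=45 → close Briarlake (overflow 36)
  42÷1 = 42 each, +1 to first 0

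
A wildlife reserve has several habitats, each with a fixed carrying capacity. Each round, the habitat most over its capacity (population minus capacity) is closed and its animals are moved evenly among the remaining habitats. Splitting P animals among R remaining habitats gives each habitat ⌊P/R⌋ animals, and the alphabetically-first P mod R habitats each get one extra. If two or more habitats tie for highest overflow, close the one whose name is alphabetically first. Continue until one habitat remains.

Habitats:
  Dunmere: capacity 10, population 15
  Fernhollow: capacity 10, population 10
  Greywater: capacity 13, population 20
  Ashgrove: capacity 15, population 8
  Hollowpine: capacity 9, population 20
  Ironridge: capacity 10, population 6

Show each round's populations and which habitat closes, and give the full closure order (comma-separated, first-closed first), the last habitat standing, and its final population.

Closure order: Hollowpine, Greywater, Dunmere, Fernhollow, Ironridge
Last habitat: Ashgrove with 79 animals

Round 1: Ashgrove=8 Dunmere=15 Fernhollow=10 Greywater=20 Hollowpine=20 Ironridge=6 → close Hollowpine (overflow 11)
  20÷5 = 4 each, +1 to first 0
Round 2: Ashgrove=12 Dunmere=19 Fernhollow=14 Greywater=24 Ironridge=10 → close Greywater (overflow 11)
  24÷4 = 6 each, +1 to first 0
Round 3: Ashgrove=18 Dunmere=25 Fernhollow=20 Ironridge=16 → close Dunmere (overflow 15)
  25÷3 = 8 each, +1 to first 1
Round 4: Ashgrove=27 Fernhollow=28 Ironridge=24 → close Fernhollow (overflow 18)
  28÷2 = 14 each, +1 to first 0
Round 5: Ashgrove=41 Ironridge=38 → close Ironridge (overflow 28)
  38÷1 = 38 each, +1 to first 0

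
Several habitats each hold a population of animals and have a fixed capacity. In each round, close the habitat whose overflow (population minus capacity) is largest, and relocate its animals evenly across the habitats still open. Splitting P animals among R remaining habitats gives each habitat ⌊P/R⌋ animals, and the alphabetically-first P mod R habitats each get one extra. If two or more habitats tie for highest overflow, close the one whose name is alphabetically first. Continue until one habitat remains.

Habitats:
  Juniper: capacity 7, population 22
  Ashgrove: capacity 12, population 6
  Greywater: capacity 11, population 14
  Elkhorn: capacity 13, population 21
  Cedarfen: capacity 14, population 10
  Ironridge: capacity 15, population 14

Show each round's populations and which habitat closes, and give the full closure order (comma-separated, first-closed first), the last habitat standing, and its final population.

Closure order: Juniper, Elkhorn, Greywater, Ironridge, Cedarfen
Last habitat: Ashgrove with 87 animals

Round 1: Ashgrove=6 Cedarfen=10 Elkhorn=21 Greywater=14 Ironridge=14 Juniper=22 → close Juniper (overflow 15)
  22÷5 = 4 each, +1 to first 2
Round 2: Ashgrove=11 Cedarfen=15 Elkhorn=25 Greywater=18 Ironridge=18 → close Elkhorn (overflow 12)
  25÷4 = 6 each, +1 to first 1
Round 3: Ashgrove=18 Cedarfen=21 Greywater=24 Ironridge=24 → close Greywater (overflow 13)
  24÷3 = 8 each, +1 to first 0
Round 4: Ashgrove=26 Cedarfen=29 Ironridge=32 → close Ironridge (overflow 17)
  32÷2 = 16 each, +1 to first 0
Round 5: Ashgrove=42 Cedarfen=45 → close Cedarfen (overflow 31)
  45÷1 = 45 each, +1 to first 0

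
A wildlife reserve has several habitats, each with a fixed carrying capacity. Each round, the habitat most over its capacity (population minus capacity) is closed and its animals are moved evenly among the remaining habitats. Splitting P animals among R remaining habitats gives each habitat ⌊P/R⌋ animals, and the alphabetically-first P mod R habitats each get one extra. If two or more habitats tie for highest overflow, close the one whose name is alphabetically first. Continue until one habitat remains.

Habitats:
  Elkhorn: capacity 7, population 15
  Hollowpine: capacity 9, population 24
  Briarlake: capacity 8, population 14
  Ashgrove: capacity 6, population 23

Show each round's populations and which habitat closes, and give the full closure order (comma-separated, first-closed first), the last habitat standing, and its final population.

Round 1: Ashgrove=23 Briarlake=14 Elkhorn=15 Hollowpine=24 → close Ashgrove (overflow 17)
  23÷3 = 7 each, +1 to first 2
Round 2: Briarlake=22 Elkhorn=23 Hollowpine=31 → close Hollowpine (overflow 22)
  31÷2 = 15 each, +1 to first 1
Round 3: Briarlake=38 Elkhorn=38 → close Elkhorn (overflow 31)
  38÷1 = 38 each, +1 to first 0

Closure order: Ashgrove, Hollowpine, Elkhorn
Last habitat: Briarlake with 76 animals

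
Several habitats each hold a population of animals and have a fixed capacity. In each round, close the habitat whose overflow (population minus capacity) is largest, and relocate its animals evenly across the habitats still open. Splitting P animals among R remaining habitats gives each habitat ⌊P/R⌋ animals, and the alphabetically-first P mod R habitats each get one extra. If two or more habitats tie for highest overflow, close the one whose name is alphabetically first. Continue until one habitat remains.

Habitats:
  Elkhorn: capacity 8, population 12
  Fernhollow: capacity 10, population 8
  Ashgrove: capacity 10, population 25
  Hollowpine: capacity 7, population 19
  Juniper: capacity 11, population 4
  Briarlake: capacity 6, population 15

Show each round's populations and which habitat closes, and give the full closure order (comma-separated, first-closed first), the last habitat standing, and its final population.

Round 1: Ashgrove=25 Briarlake=15 Elkhorn=12 Fernhollow=8 Hollowpine=19 Juniper=4 → close Ashgrove (overflow 15)
  25÷5 = 5 each, +1 to first 0
Round 2: Briarlake=20 Elkhorn=17 Fernhollow=13 Hollowpine=24 Juniper=9 → close Hollowpine (overflow 17)
  24÷4 = 6 each, +1 to first 0
Round 3: Briarlake=26 Elkhorn=23 Fernhollow=19 Juniper=15 → close Briarlake (overflow 20)
  26÷3 = 8 each, +1 to first 2
Round 4: Elkhorn=32 Fernhollow=28 Juniper=23 → close Elkhorn (overflow 24)
  32÷2 = 16 each, +1 to first 0
Round 5: Fernhollow=44 Juniper=39 → close Fernhollow (overflow 34)
  44÷1 = 44 each, +1 to first 0

Closure order: Ashgrove, Hollowpine, Briarlake, Elkhorn, Fernhollow
Last habitat: Juniper with 83 animals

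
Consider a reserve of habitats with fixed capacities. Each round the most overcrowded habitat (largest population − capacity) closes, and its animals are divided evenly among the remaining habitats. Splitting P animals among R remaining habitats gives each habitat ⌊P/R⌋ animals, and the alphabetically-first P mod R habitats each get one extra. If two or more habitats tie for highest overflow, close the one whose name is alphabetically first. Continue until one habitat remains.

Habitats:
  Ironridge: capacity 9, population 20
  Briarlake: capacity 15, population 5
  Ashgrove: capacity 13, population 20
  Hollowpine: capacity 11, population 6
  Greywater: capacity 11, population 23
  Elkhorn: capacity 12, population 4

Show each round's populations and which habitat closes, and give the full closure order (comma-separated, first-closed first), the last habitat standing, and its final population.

Round 1: Ashgrove=20 Briarlake=5 Elkhorn=4 Greywater=23 Hollowpine=6 Ironridge=20 → close Greywater (overflow 12)
  23÷5 = 4 each, +1 to first 3
Round 2: Ashgrove=25 Briarlake=10 Elkhorn=9 Hollowpine=10 Ironridge=24 → close Ironridge (overflow 15)
  24÷4 = 6 each, +1 to first 0
Round 3: Ashgrove=31 Briarlake=16 Elkhorn=15 Hollowpine=16 → close Ashgrove (overflow 18)
  31÷3 = 10 each, +1 to first 1
Round 4: Briarlake=27 Elkhorn=25 Hollowpine=26 → close Hollowpine (overflow 15)
  26÷2 = 13 each, +1 to first 0
Round 5: Briarlake=40 Elkhorn=38 → close Elkhorn (overflow 26)
  38÷1 = 38 each, +1 to first 0

Closure order: Greywater, Ironridge, Ashgrove, Hollowpine, Elkhorn
Last habitat: Briarlake with 78 animals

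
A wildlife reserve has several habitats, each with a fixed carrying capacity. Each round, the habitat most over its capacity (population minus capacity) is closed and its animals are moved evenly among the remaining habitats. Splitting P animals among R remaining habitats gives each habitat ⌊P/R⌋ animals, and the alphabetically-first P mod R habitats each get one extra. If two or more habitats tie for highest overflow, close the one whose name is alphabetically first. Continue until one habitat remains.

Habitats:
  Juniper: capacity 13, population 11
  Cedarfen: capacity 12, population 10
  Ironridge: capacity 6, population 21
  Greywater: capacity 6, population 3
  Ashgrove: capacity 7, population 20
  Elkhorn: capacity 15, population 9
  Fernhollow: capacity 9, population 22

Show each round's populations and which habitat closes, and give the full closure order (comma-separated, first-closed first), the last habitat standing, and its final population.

Closure order: Ironridge, Ashgrove, Fernhollow, Cedarfen, Greywater, Elkhorn
Last habitat: Juniper with 96 animals

Round 1: Ashgrove=20 Cedarfen=10 Elkhorn=9 Fernhollow=22 Greywater=3 Ironridge=21 Juniper=11 → close Ironridge (overflow 15)
  21÷6 = 3 each, +1 to first 3
Round 2: Ashgrove=24 Cedarfen=14 Elkhorn=13 Fernhollow=25 Greywater=6 Juniper=14 → close Ashgrove (overflow 17)
  24÷5 = 4 each, +1 to first 4
Round 3: Cedarfen=19 Elkhorn=18 Fernhollow=30 Greywater=11 Juniper=18 → close Fernhollow (overflow 21)
  30÷4 = 7 each, +1 to first 2
Round 4: Cedarfen=27 Elkhorn=26 Greywater=18 Juniper=25 → close Cedarfen (overflow 15)
  27÷3 = 9 each, +1 to first 0
Round 5: Elkhorn=35 Greywater=27 Juniper=34 → close Greywater (overflow 21)
  27÷2 = 13 each, +1 to first 1
Round 6: Elkhorn=49 Juniper=47 → close Elkhorn (overflow 34)
  49÷1 = 49 each, +1 to first 0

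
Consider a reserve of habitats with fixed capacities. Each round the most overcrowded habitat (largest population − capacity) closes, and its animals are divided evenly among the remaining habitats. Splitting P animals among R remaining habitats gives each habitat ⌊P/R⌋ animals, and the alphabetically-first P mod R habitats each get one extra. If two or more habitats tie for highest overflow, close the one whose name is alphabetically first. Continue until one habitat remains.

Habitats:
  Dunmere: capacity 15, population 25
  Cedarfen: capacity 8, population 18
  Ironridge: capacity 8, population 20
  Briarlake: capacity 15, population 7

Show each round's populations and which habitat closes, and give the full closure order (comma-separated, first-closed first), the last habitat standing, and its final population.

Closure order: Ironridge, Cedarfen, Dunmere
Last habitat: Briarlake with 70 animals

Round 1: Briarlake=7 Cedarfen=18 Dunmere=25 Ironridge=20 → close Ironridge (overflow 12)
  20÷3 = 6 each, +1 to first 2
Round 2: Briarlake=14 Cedarfen=25 Dunmere=31 → close Cedarfen (overflow 17)
  25÷2 = 12 each, +1 to first 1
Round 3: Briarlake=27 Dunmere=43 → close Dunmere (overflow 28)
  43÷1 = 43 each, +1 to first 0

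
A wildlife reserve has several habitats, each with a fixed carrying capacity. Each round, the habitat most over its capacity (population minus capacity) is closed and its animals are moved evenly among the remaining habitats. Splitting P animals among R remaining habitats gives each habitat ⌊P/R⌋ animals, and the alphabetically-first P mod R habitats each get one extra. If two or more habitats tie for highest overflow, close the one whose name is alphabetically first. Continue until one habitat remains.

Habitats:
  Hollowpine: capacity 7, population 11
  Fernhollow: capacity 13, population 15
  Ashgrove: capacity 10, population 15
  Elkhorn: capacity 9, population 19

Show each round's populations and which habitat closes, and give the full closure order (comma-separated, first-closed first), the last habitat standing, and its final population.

Closure order: Elkhorn, Ashgrove, Hollowpine
Last habitat: Fernhollow with 60 animals

Round 1: Ashgrove=15 Elkhorn=19 Fernhollow=15 Hollowpine=11 → close Elkhorn (overflow 10)
  19÷3 = 6 each, +1 to first 1
Round 2: Ashgrove=22 Fernhollow=21 Hollowpine=17 → close Ashgrove (overflow 12)
  22÷2 = 11 each, +1 to first 0
Round 3: Fernhollow=32 Hollowpine=28 → close Hollowpine (overflow 21)
  28÷1 = 28 each, +1 to first 0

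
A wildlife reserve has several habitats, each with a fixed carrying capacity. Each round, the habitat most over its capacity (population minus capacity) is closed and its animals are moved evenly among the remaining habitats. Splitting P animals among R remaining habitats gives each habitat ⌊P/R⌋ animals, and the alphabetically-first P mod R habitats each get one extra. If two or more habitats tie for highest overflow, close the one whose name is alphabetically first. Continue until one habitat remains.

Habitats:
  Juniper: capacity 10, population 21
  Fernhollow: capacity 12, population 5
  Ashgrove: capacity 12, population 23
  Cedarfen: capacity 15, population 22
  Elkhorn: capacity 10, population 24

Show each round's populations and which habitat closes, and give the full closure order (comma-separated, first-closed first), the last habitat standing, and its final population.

Closure order: Elkhorn, Ashgrove, Juniper, Cedarfen
Last habitat: Fernhollow with 95 animals

Round 1: Ashgrove=23 Cedarfen=22 Elkhorn=24 Fernhollow=5 Juniper=21 → close Elkhorn (overflow 14)
  24÷4 = 6 each, +1 to first 0
Round 2: Ashgrove=29 Cedarfen=28 Fernhollow=11 Juniper=27 → close Ashgrove (overflow 17)
  29÷3 = 9 each, +1 to first 2
Round 3: Cedarfen=38 Fernhollow=21 Juniper=36 → close Juniper (overflow 26)
  36÷2 = 18 each, +1 to first 0
Round 4: Cedarfen=56 Fernhollow=39 → close Cedarfen (overflow 41)
  56÷1 = 56 each, +1 to first 0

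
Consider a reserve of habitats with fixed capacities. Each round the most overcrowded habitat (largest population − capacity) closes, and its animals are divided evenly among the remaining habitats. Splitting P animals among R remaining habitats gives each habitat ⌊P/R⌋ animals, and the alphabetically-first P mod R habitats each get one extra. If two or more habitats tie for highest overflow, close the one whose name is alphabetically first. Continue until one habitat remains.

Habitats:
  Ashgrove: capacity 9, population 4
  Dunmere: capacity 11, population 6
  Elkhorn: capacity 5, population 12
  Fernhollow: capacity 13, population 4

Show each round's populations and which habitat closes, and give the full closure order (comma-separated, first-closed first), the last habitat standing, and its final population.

Closure order: Elkhorn, Ashgrove, Dunmere
Last habitat: Fernhollow with 26 animals

Round 1: Ashgrove=4 Dunmere=6 Elkhorn=12 Fernhollow=4 → close Elkhorn (overflow 7)
  12÷3 = 4 each, +1 to first 0
Round 2: Ashgrove=8 Dunmere=10 Fernhollow=8 → close Ashgrove (overflow -1)
  8÷2 = 4 each, +1 to first 0
Round 3: Dunmere=14 Fernhollow=12 → close Dunmere (overflow 3)
  14÷1 = 14 each, +1 to first 0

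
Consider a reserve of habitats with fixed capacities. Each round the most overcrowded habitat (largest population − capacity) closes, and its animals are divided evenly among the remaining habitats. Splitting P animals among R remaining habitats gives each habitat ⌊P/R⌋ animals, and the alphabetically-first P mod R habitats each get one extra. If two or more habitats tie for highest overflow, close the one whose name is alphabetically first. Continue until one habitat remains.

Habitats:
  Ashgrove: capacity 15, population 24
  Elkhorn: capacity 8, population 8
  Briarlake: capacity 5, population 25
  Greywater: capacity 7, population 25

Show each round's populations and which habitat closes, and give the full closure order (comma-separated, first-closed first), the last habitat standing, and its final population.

Closure order: Briarlake, Greywater, Ashgrove
Last habitat: Elkhorn with 82 animals

Round 1: Ashgrove=24 Briarlake=25 Elkhorn=8 Greywater=25 → close Briarlake (overflow 20)
  25÷3 = 8 each, +1 to first 1
Round 2: Ashgrove=33 Elkhorn=16 Greywater=33 → close Greywater (overflow 26)
  33÷2 = 16 each, +1 to first 1
Round 3: Ashgrove=50 Elkhorn=32 → close Ashgrove (overflow 35)
  50÷1 = 50 each, +1 to first 0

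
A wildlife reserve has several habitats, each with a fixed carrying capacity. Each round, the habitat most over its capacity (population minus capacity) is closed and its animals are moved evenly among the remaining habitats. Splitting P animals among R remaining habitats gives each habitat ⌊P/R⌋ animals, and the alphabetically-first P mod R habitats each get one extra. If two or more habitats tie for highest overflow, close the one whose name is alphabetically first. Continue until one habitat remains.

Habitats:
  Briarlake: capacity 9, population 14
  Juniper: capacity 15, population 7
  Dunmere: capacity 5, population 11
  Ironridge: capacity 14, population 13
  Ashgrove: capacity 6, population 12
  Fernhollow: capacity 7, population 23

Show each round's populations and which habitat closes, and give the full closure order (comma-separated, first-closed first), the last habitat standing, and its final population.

Round 1: Ashgrove=12 Briarlake=14 Dunmere=11 Fernhollow=23 Ironridge=13 Juniper=7 → close Fernhollow (overflow 16)
  23÷5 = 4 each, +1 to first 3
Round 2: Ashgrove=17 Briarlake=19 Dunmere=16 Ironridge=17 Juniper=11 → close Ashgrove (overflow 11)
  17÷4 = 4 each, +1 to first 1
Round 3: Briarlake=24 Dunmere=20 Ironridge=21 Juniper=15 → close Briarlake (overflow 15)
  24÷3 = 8 each, +1 to first 0
Round 4: Dunmere=28 Ironridge=29 Juniper=23 → close Dunmere (overflow 23)
  28÷2 = 14 each, +1 to first 0
Round 5: Ironridge=43 Juniper=37 → close Ironridge (overflow 29)
  43÷1 = 43 each, +1 to first 0

Closure order: Fernhollow, Ashgrove, Briarlake, Dunmere, Ironridge
Last habitat: Juniper with 80 animals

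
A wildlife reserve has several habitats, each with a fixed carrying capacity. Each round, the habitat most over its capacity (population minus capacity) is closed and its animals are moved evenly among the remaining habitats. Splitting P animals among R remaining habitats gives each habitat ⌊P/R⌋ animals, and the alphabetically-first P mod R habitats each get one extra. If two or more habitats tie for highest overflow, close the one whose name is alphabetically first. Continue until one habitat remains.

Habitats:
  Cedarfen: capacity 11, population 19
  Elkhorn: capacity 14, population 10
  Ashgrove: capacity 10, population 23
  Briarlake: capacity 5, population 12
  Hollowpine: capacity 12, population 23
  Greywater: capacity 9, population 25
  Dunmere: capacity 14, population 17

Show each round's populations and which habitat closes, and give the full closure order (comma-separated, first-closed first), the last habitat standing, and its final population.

Closure order: Greywater, Ashgrove, Hollowpine, Cedarfen, Briarlake, Dunmere
Last habitat: Elkhorn with 129 animals

Round 1: Ashgrove=23 Briarlake=12 Cedarfen=19 Dunmere=17 Elkhorn=10 Greywater=25 Hollowpine=23 → close Greywater (overflow 16)
  25÷6 = 4 each, +1 to first 1
Round 2: Ashgrove=28 Briarlake=16 Cedarfen=23 Dunmere=21 Elkhorn=14 Hollowpine=27 → close Ashgrove (overflow 18)
  28÷5 = 5 each, +1 to first 3
Round 3: Briarlake=22 Cedarfen=29 Dunmere=27 Elkhorn=19 Hollowpine=32 → close Hollowpine (overflow 20)
  32÷4 = 8 each, +1 to first 0
Round 4: Briarlake=30 Cedarfen=37 Dunmere=35 Elkhorn=27 → close Cedarfen (overflow 26)
  37÷3 = 12 each, +1 to first 1
Round 5: Briarlake=43 Dunmere=47 Elkhorn=39 → close Briarlake (overflow 38)
  43÷2 = 21 each, +1 to first 1
Round 6: Dunmere=69 Elkhorn=60 → close Dunmere (overflow 55)
  69÷1 = 69 each, +1 to first 0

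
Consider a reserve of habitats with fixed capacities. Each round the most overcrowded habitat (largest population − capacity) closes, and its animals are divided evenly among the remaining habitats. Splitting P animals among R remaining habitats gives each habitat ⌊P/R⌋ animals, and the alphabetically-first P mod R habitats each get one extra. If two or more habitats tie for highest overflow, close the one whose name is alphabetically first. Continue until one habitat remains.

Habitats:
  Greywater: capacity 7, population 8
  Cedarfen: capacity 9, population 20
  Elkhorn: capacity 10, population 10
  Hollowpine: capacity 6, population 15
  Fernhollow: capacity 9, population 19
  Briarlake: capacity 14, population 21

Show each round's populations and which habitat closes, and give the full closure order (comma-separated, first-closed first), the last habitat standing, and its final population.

Closure order: Cedarfen, Fernhollow, Hollowpine, Briarlake, Elkhorn
Last habitat: Greywater with 93 animals

Round 1: Briarlake=21 Cedarfen=20 Elkhorn=10 Fernhollow=19 Greywater=8 Hollowpine=15 → close Cedarfen (overflow 11)
  20÷5 = 4 each, +1 to first 0
Round 2: Briarlake=25 Elkhorn=14 Fernhollow=23 Greywater=12 Hollowpine=19 → close Fernhollow (overflow 14)
  23÷4 = 5 each, +1 to first 3
Round 3: Briarlake=31 Elkhorn=20 Greywater=18 Hollowpine=24 → close Hollowpine (overflow 18)
  24÷3 = 8 each, +1 to first 0
Round 4: Briarlake=39 Elkhorn=28 Greywater=26 → close Briarlake (overflow 25)
  39÷2 = 19 each, +1 to first 1
Round 5: Elkhorn=48 Greywater=45 → close Elkhorn (overflow 38)
  48÷1 = 48 each, +1 to first 0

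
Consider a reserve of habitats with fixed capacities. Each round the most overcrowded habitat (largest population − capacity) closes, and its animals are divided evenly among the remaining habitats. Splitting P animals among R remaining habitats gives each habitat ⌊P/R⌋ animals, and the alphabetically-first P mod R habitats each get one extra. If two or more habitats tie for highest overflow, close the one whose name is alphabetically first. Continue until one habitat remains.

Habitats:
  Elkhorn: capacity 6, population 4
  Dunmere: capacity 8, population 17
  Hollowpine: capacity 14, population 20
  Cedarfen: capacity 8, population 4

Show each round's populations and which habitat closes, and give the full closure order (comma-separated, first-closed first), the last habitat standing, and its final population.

Round 1: Cedarfen=4 Dunmere=17 Elkhorn=4 Hollowpine=20 → close Dunmere (overflow 9)
  17÷3 = 5 each, +1 to first 2
Round 2: Cedarfen=10 Elkhorn=10 Hollowpine=25 → close Hollowpine (overflow 11)
  25÷2 = 12 each, +1 to first 1
Round 3: Cedarfen=23 Elkhorn=22 → close Elkhorn (overflow 16)
  22÷1 = 22 each, +1 to first 0

Closure order: Dunmere, Hollowpine, Elkhorn
Last habitat: Cedarfen with 45 animals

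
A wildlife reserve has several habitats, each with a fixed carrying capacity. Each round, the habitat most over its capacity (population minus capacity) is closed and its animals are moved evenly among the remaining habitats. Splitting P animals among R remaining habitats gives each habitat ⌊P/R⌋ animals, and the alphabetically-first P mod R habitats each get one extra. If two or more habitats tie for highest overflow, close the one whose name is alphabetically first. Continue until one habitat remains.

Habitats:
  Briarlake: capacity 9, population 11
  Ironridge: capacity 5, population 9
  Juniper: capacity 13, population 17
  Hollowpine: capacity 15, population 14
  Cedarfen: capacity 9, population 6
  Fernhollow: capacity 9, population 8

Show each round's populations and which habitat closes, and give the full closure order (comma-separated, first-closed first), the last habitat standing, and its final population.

Round 1: Briarlake=11 Cedarfen=6 Fernhollow=8 Hollowpine=14 Ironridge=9 Juniper=17 → close Ironridge (overflow 4)
  9÷5 = 1 each, +1 to first 4
Round 2: Briarlake=13 Cedarfen=8 Fernhollow=10 Hollowpine=16 Juniper=18 → close Juniper (overflow 5)
  18÷4 = 4 each, +1 to first 2
Round 3: Briarlake=18 Cedarfen=13 Fernhollow=14 Hollowpine=20 → close Briarlake (overflow 9)
  18÷3 = 6 each, +1 to first 0
Round 4: Cedarfen=19 Fernhollow=20 Hollowpine=26 → close Fernhollow (overflow 11)
  20÷2 = 10 each, +1 to first 0
Round 5: Cedarfen=29 Hollowpine=36 → close Hollowpine (overflow 21)
  36÷1 = 36 each, +1 to first 0

Closure order: Ironridge, Juniper, Briarlake, Fernhollow, Hollowpine
Last habitat: Cedarfen with 65 animals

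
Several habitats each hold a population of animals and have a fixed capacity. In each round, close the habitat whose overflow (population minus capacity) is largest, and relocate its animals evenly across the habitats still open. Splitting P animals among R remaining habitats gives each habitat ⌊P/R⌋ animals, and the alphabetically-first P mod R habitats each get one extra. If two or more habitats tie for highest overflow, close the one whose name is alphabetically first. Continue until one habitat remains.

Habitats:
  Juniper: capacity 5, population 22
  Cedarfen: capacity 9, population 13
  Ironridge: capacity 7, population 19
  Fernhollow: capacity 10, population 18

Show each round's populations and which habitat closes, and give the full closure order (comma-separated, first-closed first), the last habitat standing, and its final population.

Round 1: Cedarfen=13 Fernhollow=18 Ironridge=19 Juniper=22 → close Juniper (overflow 17)
  22÷3 = 7 each, +1 to first 1
Round 2: Cedarfen=21 Fernhollow=25 Ironridge=26 → close Ironridge (overflow 19)
  26÷2 = 13 each, +1 to first 0
Round 3: Cedarfen=34 Fernhollow=38 → close Fernhollow (overflow 28)
  38÷1 = 38 each, +1 to first 0

Closure order: Juniper, Ironridge, Fernhollow
Last habitat: Cedarfen with 72 animals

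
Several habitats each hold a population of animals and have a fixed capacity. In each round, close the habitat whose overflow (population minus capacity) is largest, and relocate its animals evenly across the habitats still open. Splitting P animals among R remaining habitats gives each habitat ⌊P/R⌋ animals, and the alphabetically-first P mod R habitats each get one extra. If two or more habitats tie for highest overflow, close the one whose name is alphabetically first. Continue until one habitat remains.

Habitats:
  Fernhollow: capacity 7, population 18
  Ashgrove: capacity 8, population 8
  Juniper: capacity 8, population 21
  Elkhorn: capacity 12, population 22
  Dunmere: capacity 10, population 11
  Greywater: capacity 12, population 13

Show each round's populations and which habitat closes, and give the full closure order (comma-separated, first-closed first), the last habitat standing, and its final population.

Round 1: Ashgrove=8 Dunmere=11 Elkhorn=22 Fernhollow=18 Greywater=13 Juniper=21 → close Juniper (overflow 13)
  21÷5 = 4 each, +1 to first 1
Round 2: Ashgrove=13 Dunmere=15 Elkhorn=26 Fernhollow=22 Greywater=17 → close Fernhollow (overflow 15)
  22÷4 = 5 each, +1 to first 2
Round 3: Ashgrove=19 Dunmere=21 Elkhorn=31 Greywater=22 → close Elkhorn (overflow 19)
  31÷3 = 10 each, +1 to first 1
Round 4: Ashgrove=30 Dunmere=31 Greywater=32 → close Ashgrove (overflow 22)
  30÷2 = 15 each, +1 to first 0
Round 5: Dunmere=46 Greywater=47 → close Dunmere (overflow 36)
  46÷1 = 46 each, +1 to first 0

Closure order: Juniper, Fernhollow, Elkhorn, Ashgrove, Dunmere
Last habitat: Greywater with 93 animals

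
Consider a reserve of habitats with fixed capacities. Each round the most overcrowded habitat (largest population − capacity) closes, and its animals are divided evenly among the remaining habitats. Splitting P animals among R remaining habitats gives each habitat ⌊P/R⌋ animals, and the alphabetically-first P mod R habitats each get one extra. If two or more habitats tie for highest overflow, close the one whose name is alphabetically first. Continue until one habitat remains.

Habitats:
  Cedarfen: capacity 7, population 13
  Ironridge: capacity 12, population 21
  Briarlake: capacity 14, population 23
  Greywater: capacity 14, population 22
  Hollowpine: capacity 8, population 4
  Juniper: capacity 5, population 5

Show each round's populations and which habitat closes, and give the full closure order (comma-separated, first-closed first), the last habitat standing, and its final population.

Closure order: Briarlake, Greywater, Ironridge, Cedarfen, Juniper
Last habitat: Hollowpine with 88 animals

Round 1: Briarlake=23 Cedarfen=13 Greywater=22 Hollowpine=4 Ironridge=21 Juniper=5 → close Briarlake (overflow 9)
  23÷5 = 4 each, +1 to first 3
Round 2: Cedarfen=18 Greywater=27 Hollowpine=9 Ironridge=25 Juniper=9 → close Greywater (overflow 13)
  27÷4 = 6 each, +1 to first 3
Round 3: Cedarfen=25 Hollowpine=16 Ironridge=32 Juniper=15 → close Ironridge (overflow 20)
  32÷3 = 10 each, +1 to first 2
Round 4: Cedarfen=36 Hollowpine=27 Juniper=25 → close Cedarfen (overflow 29)
  36÷2 = 18 each, +1 to first 0
Round 5: Hollowpine=45 Juniper=43 → close Juniper (overflow 38)
  43÷1 = 43 each, +1 to first 0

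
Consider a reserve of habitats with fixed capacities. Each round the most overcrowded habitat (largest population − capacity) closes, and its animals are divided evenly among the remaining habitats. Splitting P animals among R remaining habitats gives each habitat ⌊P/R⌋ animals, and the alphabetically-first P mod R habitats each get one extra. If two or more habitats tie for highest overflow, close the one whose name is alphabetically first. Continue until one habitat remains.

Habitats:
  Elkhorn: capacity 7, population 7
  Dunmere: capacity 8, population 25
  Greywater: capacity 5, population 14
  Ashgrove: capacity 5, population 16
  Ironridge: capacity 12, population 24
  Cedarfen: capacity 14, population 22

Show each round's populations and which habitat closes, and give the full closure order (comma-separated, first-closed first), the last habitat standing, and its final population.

Closure order: Dunmere, Ironridge, Ashgrove, Cedarfen, Greywater
Last habitat: Elkhorn with 108 animals

Round 1: Ashgrove=16 Cedarfen=22 Dunmere=25 Elkhorn=7 Greywater=14 Ironridge=24 → close Dunmere (overflow 17)
  25÷5 = 5 each, +1 to first 0
Round 2: Ashgrove=21 Cedarfen=27 Elkhorn=12 Greywater=19 Ironridge=29 → close Ironridge (overflow 17)
  29÷4 = 7 each, +1 to first 1
Round 3: Ashgrove=29 Cedarfen=34 Elkhorn=19 Greywater=26 → close Ashgrove (overflow 24)
  29÷3 = 9 each, +1 to first 2
Round 4: Cedarfen=44 Elkhorn=29 Greywater=35 → close Cedarfen (overflow 30)
  44÷2 = 22 each, +1 to first 0
Round 5: Elkhorn=51 Greywater=57 → close Greywater (overflow 52)
  57÷1 = 57 each, +1 to first 0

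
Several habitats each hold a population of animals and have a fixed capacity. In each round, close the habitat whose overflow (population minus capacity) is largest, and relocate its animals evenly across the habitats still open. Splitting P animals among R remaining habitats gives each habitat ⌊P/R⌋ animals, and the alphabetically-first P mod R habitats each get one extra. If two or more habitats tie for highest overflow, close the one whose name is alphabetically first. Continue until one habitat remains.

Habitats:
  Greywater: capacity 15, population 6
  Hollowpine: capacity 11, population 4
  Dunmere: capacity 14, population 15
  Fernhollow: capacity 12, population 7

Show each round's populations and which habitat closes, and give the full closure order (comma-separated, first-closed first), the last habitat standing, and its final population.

Round 1: Dunmere=15 Fernhollow=7 Greywater=6 Hollowpine=4 → close Dunmere (overflow 1)
  15÷3 = 5 each, +1 to first 0
Round 2: Fernhollow=12 Greywater=11 Hollowpine=9 → close Fernhollow (overflow 0)
  12÷2 = 6 each, +1 to first 0
Round 3: Greywater=17 Hollowpine=15 → close Hollowpine (overflow 4)
  15÷1 = 15 each, +1 to first 0

Closure order: Dunmere, Fernhollow, Hollowpine
Last habitat: Greywater with 32 animals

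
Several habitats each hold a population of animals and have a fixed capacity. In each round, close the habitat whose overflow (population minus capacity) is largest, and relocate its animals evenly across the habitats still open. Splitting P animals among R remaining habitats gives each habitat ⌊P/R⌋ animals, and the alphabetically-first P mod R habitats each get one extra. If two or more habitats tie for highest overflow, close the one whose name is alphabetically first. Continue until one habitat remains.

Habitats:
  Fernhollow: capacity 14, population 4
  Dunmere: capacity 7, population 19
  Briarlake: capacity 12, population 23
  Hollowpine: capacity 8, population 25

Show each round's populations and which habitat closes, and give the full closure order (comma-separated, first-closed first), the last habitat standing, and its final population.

Round 1: Briarlake=23 Dunmere=19 Fernhollow=4 Hollowpine=25 → close Hollowpine (overflow 17)
  25÷3 = 8 each, +1 to first 1
Round 2: Briarlake=32 Dunmere=27 Fernhollow=12 → close Briarlake (overflow 20)
  32÷2 = 16 each, +1 to first 0
Round 3: Dunmere=43 Fernhollow=28 → close Dunmere (overflow 36)
  43÷1 = 43 each, +1 to first 0

Closure order: Hollowpine, Briarlake, Dunmere
Last habitat: Fernhollow with 71 animals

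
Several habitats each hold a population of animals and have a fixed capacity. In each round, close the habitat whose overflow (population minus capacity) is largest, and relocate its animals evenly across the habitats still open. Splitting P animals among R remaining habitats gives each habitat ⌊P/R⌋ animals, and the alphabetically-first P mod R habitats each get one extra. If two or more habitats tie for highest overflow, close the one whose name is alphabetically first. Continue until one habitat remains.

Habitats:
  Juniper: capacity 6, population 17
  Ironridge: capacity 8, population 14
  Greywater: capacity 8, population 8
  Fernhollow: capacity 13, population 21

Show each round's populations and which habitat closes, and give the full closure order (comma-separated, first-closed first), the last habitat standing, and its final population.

Round 1: Fernhollow=21 Greywater=8 Ironridge=14 Juniper=17 → close Juniper (overflow 11)
  17÷3 = 5 each, +1 to first 2
Round 2: Fernhollow=27 Greywater=14 Ironridge=19 → close Fernhollow (overflow 14)
  27÷2 = 13 each, +1 to first 1
Round 3: Greywater=28 Ironridge=32 → close Ironridge (overflow 24)
  32÷1 = 32 each, +1 to first 0

Closure order: Juniper, Fernhollow, Ironridge
Last habitat: Greywater with 60 animals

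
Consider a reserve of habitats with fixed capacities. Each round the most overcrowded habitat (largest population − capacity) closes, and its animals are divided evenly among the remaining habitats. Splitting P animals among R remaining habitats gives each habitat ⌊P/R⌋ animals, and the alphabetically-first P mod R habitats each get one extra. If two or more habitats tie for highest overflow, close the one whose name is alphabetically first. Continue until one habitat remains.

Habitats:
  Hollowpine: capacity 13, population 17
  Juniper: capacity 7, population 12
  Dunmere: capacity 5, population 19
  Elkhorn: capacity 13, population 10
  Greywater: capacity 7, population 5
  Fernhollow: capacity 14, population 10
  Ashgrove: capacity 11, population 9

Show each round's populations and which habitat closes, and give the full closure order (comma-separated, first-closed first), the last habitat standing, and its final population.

Closure order: Dunmere, Juniper, Hollowpine, Ashgrove, Elkhorn, Greywater
Last habitat: Fernhollow with 82 animals

Round 1: Ashgrove=9 Dunmere=19 Elkhorn=10 Fernhollow=10 Greywater=5 Hollowpine=17 Juniper=12 → close Dunmere (overflow 14)
  19÷6 = 3 each, +1 to first 1
Round 2: Ashgrove=13 Elkhorn=13 Fernhollow=13 Greywater=8 Hollowpine=20 Juniper=15 → close Juniper (overflow 8)
  15÷5 = 3 each, +1 to first 0
Round 3: Ashgrove=16 Elkhorn=16 Fernhollow=16 Greywater=11 Hollowpine=23 → close Hollowpine (overflow 10)
  23÷4 = 5 each, +1 to first 3
Round 4: Ashgrove=22 Elkhorn=22 Fernhollow=22 Greywater=16 → close Ashgrove (overflow 11)
  22÷3 = 7 each, +1 to first 1
Round 5: Elkhorn=30 Fernhollow=29 Greywater=23 → close Elkhorn (overflow 17)
  30÷2 = 15 each, +1 to first 0
Round 6: Fernhollow=44 Greywater=38 → close Greywater (overflow 31)
  38÷1 = 38 each, +1 to first 0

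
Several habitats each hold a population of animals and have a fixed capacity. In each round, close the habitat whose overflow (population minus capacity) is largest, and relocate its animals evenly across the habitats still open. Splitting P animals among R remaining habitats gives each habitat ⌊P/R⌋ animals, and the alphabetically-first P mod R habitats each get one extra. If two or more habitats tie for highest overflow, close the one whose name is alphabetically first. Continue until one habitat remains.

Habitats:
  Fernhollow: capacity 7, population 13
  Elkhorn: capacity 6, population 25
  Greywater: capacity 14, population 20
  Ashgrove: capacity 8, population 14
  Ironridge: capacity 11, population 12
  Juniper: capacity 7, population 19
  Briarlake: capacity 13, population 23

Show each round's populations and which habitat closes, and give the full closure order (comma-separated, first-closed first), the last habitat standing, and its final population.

Round 1: Ashgrove=14 Briarlake=23 Elkhorn=25 Fernhollow=13 Greywater=20 Ironridge=12 Juniper=19 → close Elkhorn (overflow 19)
  25÷6 = 4 each, +1 to first 1
Round 2: Ashgrove=19 Briarlake=27 Fernhollow=17 Greywater=24 Ironridge=16 Juniper=23 → close Juniper (overflow 16)
  23÷5 = 4 each, +1 to first 3
Round 3: Ashgrove=24 Briarlake=32 Fernhollow=22 Greywater=28 Ironridge=20 → close Briarlake (overflow 19)
  32÷4 = 8 each, +1 to first 0
Round 4: Ashgrove=32 Fernhollow=30 Greywater=36 Ironridge=28 → close Ashgrove (overflow 24)
  32÷3 = 10 each, +1 to first 2
Round 5: Fernhollow=41 Greywater=47 Ironridge=38 → close Fernhollow (overflow 34)
  41÷2 = 20 each, +1 to first 1
Round 6: Greywater=68 Ironridge=58 → close Greywater (overflow 54)
  68÷1 = 68 each, +1 to first 0

Closure order: Elkhorn, Juniper, Briarlake, Ashgrove, Fernhollow, Greywater
Last habitat: Ironridge with 126 animals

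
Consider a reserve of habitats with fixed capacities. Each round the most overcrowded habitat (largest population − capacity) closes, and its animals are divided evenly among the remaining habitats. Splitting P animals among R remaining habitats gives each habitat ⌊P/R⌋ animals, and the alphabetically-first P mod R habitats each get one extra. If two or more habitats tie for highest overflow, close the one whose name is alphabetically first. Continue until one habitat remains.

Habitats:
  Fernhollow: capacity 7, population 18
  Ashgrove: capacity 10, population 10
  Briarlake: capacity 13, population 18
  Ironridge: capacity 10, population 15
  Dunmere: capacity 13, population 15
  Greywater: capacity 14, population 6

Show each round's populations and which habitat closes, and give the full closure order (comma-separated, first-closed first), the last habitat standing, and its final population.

Closure order: Fernhollow, Briarlake, Ironridge, Dunmere, Ashgrove
Last habitat: Greywater with 82 animals

Round 1: Ashgrove=10 Briarlake=18 Dunmere=15 Fernhollow=18 Greywater=6 Ironridge=15 → close Fernhollow (overflow 11)
  18÷5 = 3 each, +1 to first 3
Round 2: Ashgrove=14 Briarlake=22 Dunmere=19 Greywater=9 Ironridge=18 → close Briarlake (overflow 9)
  22÷4 = 5 each, +1 to first 2
Round 3: Ashgrove=20 Dunmere=25 Greywater=14 Ironridge=23 → close Ironridge (overflow 13)
  23÷3 = 7 each, +1 to first 2
Round 4: Ashgrove=28 Dunmere=33 Greywater=21 → close Dunmere (overflow 20)
  33÷2 = 16 each, +1 to first 1
Round 5: Ashgrove=45 Greywater=37 → close Ashgrove (overflow 35)
  45÷1 = 45 each, +1 to first 0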